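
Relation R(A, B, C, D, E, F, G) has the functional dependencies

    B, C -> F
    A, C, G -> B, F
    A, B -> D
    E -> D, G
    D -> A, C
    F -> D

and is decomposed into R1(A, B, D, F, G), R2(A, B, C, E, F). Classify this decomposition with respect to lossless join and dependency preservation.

Lossless test: (A, B, F)⁺ = {A, B, C, D, F}, which is a superkey of neither fragment — lossy.
Dependency preservation: the restricted closure of {A, C, G} across the fragments never reaches {B, F}, so A, C, G → B, F cannot be enforced without a join — not preserved.

lossy and not dependency-preserving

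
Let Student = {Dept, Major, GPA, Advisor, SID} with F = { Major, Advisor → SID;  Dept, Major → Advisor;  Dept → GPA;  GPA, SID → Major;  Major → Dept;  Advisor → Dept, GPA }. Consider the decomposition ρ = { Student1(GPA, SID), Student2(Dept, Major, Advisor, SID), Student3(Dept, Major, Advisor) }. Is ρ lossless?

Chase test. Columns are Dept, Major, GPA, Advisor, SID; row i has aⱼ where attribute j ∈ Studenti, else bᵢⱼ.
Initial tableau (one row per fragment):
  row 1: b11 b12 a3 b14 a5
  row 2: a1 a2 b23 a4 a5
  row 3: a1 a2 b33 a4 b35
Rows 2 and 3 agree on Major, Advisor; apply Major, Advisor→SID and equate their SID entries.
Rows 2 and 3 agree on Dept; apply Dept→GPA and equate their GPA entries.
No row becomes fully distinguished — the join is lossy.

No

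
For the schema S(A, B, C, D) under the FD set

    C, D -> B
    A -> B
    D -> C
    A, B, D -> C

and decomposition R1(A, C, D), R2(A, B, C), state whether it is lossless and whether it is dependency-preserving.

Lossless test: (A, C)⁺ = {A, B, C}, which contains all of one fragment — lossless.
Dependency preservation: the restricted closure of {C, D} across the fragments never reaches {B}, so C, D → B cannot be enforced without a join — not preserved.

lossless but not dependency-preserving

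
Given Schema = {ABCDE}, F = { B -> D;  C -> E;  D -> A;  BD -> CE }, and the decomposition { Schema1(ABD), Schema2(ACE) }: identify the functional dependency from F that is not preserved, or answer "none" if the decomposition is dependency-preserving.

BD -> CE

Check BD → CE: no single fragment contains all of {BCDE}, and the restricted closure of {BD} across the fragments never reaches {CE}.
B → D is preserved.
C → E is preserved.
D → A is preserved.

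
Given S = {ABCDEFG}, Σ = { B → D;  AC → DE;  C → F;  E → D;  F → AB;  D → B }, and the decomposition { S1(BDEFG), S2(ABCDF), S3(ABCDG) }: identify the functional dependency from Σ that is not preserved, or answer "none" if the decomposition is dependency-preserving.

Check AC → DE: no single fragment contains all of {ACDE}, and the restricted closure of {AC} across the fragments never reaches {DE}.
B → D is preserved.
C → F is preserved.
E → D is preserved.
F → AB is preserved.
D → B is preserved.

AC → DE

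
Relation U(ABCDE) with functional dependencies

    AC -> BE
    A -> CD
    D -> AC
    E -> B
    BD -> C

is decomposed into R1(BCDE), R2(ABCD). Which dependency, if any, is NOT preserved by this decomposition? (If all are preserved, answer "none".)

none

AC → BE: restricted closure across fragments reaches BE.
A → CD lies within R2.
D → AC lies within R2.
E → B lies within R1.
BD → C lies within R1.
Every dependency is enforceable on the fragments, so the decomposition is dependency-preserving.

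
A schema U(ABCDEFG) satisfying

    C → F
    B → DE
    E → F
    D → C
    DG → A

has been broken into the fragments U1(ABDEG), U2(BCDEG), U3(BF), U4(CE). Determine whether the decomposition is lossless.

Chase test. Columns are ABCDEFG; row i has aⱼ where attribute j ∈ Ui, else bᵢⱼ.
Initial tableau (one row per fragment):
  row 1: a1 a2 b13 a4 a5 b16 a7
  row 2: b21 a2 a3 a4 a5 b26 a7
  row 3: b31 a2 b33 b34 b35 a6 b37
  row 4: b41 b42 a3 b44 a5 b46 b47
Rows 2 and 4 agree on C; apply C→F and equate their F entries.
Rows 1 and 3 agree on B; apply B→DE and equate their DE entries.
Rows 1 and 2 agree on E; apply E→F and equate their F entries.
Rows 1 and 3 agree on E; apply E→F and equate their F entries.
Rows 1 and 2 agree on D; apply D→C and equate their C entries.
Rows 1 and 3 agree on D; apply D→C and equate their C entries.
Rows 1 and 2 agree on DG; apply DG→A and equate their A entries.
Row 1 is now all distinguished symbols — the join is lossless.

Yes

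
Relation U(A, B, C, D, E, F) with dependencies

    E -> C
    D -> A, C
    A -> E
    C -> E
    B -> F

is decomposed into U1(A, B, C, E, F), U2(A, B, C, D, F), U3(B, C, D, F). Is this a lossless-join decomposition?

Chase test. Columns are A, B, C, D, E, F; row i has aⱼ where attribute j ∈ Ui, else bᵢⱼ.
Initial tableau (one row per fragment):
  row 1: a1 a2 a3 b14 a5 a6
  row 2: a1 a2 a3 a4 b25 a6
  row 3: b31 a2 a3 a4 b35 a6
Rows 2 and 3 agree on D; apply D→A, C and equate their A, C entries.
Rows 1 and 2 agree on A; apply A→E and equate their E entries.
Rows 1 and 3 agree on A; apply A→E and equate their E entries.
Row 2 is now all distinguished symbols — the join is lossless.

Yes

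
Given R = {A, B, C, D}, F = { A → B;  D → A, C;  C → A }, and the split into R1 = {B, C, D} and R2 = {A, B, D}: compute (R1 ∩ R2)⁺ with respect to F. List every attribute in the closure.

A, B, C, D

R1 ∩ R2 = {B, D}.
D → A, C applies, adding A, C
Closure: {A, B, C, D}.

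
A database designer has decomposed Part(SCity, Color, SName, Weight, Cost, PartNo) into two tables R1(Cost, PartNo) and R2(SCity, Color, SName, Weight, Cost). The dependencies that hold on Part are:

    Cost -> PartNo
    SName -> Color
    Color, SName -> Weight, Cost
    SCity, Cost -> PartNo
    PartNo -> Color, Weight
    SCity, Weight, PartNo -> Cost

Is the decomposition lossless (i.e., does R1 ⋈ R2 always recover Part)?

Common attributes: R1 ∩ R2 = {Cost}.
Closure of {Cost}: Cost → PartNo applies, adding PartNo; PartNo → Color, Weight applies, adding Color, Weight. So (Cost)⁺ = {Color, Weight, Cost, PartNo}.
This closure contains every attribute of R1, so R1 ∩ R2 → R1. The join is lossless.

Yes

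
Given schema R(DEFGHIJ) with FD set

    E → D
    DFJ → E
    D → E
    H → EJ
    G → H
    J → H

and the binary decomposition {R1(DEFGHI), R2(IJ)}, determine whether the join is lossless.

No

Common attributes: R1 ∩ R2 = {I}.
No dependency enlarges {I}, so (I)⁺ = {I}.
The closure contains neither all of R1 = {DEFGHI} nor all of R2 = {IJ}, so the common attributes are not a superkey of either fragment. The join is lossy.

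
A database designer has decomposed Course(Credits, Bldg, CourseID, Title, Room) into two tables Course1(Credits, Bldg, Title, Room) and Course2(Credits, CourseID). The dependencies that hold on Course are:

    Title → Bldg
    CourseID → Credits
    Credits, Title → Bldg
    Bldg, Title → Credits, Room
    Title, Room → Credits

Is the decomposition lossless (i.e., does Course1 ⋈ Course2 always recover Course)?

Common attributes: Course1 ∩ Course2 = {Credits}.
No dependency enlarges {Credits}, so (Credits)⁺ = {Credits}.
The closure contains neither all of Course1 = {Credits, Bldg, Title, Room} nor all of Course2 = {Credits, CourseID}, so the common attributes are not a superkey of either fragment. The join is lossy.

No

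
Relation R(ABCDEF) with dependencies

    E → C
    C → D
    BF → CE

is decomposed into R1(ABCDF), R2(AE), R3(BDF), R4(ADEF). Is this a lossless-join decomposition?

Chase test. Columns are ABCDEF; row i has aⱼ where attribute j ∈ Ri, else bᵢⱼ.
Initial tableau (one row per fragment):
  row 1: a1 a2 a3 a4 b15 a6
  row 2: a1 b22 b23 b24 a5 b26
  row 3: b31 a2 b33 a4 b35 a6
  row 4: a1 b42 b43 a4 a5 a6
Rows 2 and 4 agree on E; apply E→C and equate their C entries.
Rows 2 and 4 agree on C; apply C→D and equate their D entries.
Rows 1 and 3 agree on BF; apply BF→CE and equate their CE entries.
No row becomes fully distinguished — the join is lossy.

No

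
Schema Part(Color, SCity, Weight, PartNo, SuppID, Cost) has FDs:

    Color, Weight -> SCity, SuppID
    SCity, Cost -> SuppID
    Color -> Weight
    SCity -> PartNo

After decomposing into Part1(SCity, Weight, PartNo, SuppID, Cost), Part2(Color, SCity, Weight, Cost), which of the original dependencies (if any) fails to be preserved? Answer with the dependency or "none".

Color, Weight -> SCity, SuppID

Check Color, Weight → SCity, SuppID: no single fragment contains all of {Color, SCity, Weight, SuppID}, and the restricted closure of {Color, Weight} across the fragments never reaches {SCity, SuppID}.
SCity, Cost → SuppID is preserved.
Color → Weight is preserved.
SCity → PartNo is preserved.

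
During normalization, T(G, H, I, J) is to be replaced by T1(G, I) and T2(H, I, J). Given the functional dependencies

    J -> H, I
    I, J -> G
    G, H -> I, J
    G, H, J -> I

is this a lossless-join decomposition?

Common attributes: T1 ∩ T2 = {I}.
No dependency enlarges {I}, so (I)⁺ = {I}.
The closure contains neither all of T1 = {G, I} nor all of T2 = {H, I, J}, so the common attributes are not a superkey of either fragment. The join is lossy.

No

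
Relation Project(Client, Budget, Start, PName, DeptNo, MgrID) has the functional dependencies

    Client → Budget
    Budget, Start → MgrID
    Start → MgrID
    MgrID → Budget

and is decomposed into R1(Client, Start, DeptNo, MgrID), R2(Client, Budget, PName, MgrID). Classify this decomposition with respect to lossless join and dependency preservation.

Lossless test: (Client, MgrID)⁺ = {Client, Budget, MgrID}, which is a superkey of neither fragment — lossy.
Dependency preservation: Budget, Start → MgrID is not contained in any single fragment, but the restricted closure of its left-hand side across the fragments still reaches the right-hand side; the remaining FDs each lie inside some fragment. All dependencies are preserved.

lossy but dependency-preserving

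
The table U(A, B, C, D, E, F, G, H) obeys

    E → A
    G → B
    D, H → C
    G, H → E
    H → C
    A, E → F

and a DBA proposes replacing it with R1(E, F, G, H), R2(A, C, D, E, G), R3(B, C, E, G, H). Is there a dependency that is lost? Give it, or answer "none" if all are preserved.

E → A lies within R2.
G → B lies within R3.
D, H → C: restricted closure across fragments reaches C.
G, H → E lies within R1.
H → C lies within R3.
A, E → F: restricted closure across fragments reaches F.
Every dependency is enforceable on the fragments, so the decomposition is dependency-preserving.

none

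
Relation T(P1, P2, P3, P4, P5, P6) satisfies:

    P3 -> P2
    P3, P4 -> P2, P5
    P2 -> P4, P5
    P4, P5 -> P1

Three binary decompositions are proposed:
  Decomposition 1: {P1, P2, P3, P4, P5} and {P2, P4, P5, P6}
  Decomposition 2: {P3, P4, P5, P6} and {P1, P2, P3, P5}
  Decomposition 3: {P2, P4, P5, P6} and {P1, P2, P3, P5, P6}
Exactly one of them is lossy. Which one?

Decomposition 1: common = {P2, P4, P5}, closure = {P1, P2, P4, P5} → lossy.
Decomposition 2: common = {P3, P5}, closure = {P1, P2, P3, P4, P5} → lossless.
Decomposition 3: common = {P2, P5, P6}, closure = {P1, P2, P4, P5, P6} → lossless.

Decomposition 1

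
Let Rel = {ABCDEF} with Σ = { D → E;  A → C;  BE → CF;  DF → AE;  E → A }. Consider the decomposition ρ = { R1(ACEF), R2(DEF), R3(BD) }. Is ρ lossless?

Chase test. Columns are ABCDEF; row i has aⱼ where attribute j ∈ Ri, else bᵢⱼ.
Initial tableau (one row per fragment):
  row 1: a1 b12 a3 b14 a5 a6
  row 2: b21 b22 b23 a4 a5 a6
  row 3: b31 a2 b33 a4 b35 b36
Rows 2 and 3 agree on D; apply D→E and equate their E entries.
Rows 1 and 2 agree on E; apply E→A and equate their A entries.
Rows 1 and 3 agree on E; apply E→A and equate their A entries.
Rows 1 and 2 agree on A; apply A→C and equate their C entries.
Rows 1 and 3 agree on A; apply A→C and equate their C entries.
No row becomes fully distinguished — the join is lossy.

No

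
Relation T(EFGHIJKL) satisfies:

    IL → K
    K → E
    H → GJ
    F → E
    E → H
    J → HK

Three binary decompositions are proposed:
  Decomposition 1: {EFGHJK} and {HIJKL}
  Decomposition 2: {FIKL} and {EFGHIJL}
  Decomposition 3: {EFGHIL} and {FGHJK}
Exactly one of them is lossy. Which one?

Decomposition 1: common = {HJK}, closure = {EGHJK} → lossy.
Decomposition 2: common = {FIL}, closure = {EFGHIJKL} → lossless.
Decomposition 3: common = {FGH}, closure = {EFGHJK} → lossless.

Decomposition 1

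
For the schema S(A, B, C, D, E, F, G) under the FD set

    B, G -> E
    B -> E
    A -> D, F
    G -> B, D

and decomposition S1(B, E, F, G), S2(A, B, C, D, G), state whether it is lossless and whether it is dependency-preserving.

Lossless test: (B, G)⁺ = {B, D, E, G}, which is a superkey of neither fragment — lossy.
Dependency preservation: the restricted closure of {A} across the fragments never reaches {D, F}, so A → D, F cannot be enforced without a join — not preserved.

lossy and not dependency-preserving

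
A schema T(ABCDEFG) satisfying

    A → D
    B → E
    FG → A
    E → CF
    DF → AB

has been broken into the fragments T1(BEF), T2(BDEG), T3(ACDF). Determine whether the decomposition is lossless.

Chase test. Columns are ABCDEFG; row i has aⱼ where attribute j ∈ Ti, else bᵢⱼ.
Initial tableau (one row per fragment):
  row 1: b11 a2 b13 b14 a5 a6 b17
  row 2: b21 a2 b23 a4 a5 b26 a7
  row 3: a1 b32 a3 a4 b35 a6 b37
Rows 1 and 2 agree on E; apply E→CF and equate their CF entries.
Rows 2 and 3 agree on DF; apply DF→AB and equate their AB entries.
Rows 1 and 3 agree on B; apply B→E and equate their E entries.
Rows 1 and 3 agree on E; apply E→CF and equate their CF entries.
Row 2 is now all distinguished symbols — the join is lossless.

Yes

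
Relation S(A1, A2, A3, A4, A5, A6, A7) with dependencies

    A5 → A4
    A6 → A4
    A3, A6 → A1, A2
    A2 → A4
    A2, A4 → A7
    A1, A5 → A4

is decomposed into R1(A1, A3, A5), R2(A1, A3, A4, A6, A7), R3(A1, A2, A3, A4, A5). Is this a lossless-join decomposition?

No

Chase test. Columns are A1, A2, A3, A4, A5, A6, A7; row i has aⱼ where attribute j ∈ Ri, else bᵢⱼ.
Initial tableau (one row per fragment):
  row 1: a1 b12 a3 b14 a5 b16 b17
  row 2: a1 b22 a3 a4 b25 a6 a7
  row 3: a1 a2 a3 a4 a5 b36 b37
Rows 1 and 3 agree on A5; apply A5→A4 and equate their A4 entries.
No row becomes fully distinguished — the join is lossy.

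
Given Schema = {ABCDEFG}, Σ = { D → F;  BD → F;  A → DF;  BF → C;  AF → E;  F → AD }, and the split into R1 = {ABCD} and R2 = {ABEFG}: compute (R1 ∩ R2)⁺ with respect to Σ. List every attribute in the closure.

ABCDEF

R1 ∩ R2 = {AB}.
A → DF applies, adding DF
BF → C applies, adding C
AF → E applies, adding E
Closure: {ABCDEF}.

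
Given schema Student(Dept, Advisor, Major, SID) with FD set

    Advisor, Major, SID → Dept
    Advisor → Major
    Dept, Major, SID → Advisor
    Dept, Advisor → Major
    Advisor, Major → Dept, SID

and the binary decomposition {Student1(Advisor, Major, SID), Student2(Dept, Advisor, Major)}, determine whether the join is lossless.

Yes

Common attributes: Student1 ∩ Student2 = {Advisor, Major}.
Closure of {Advisor, Major}: Advisor, Major → Dept, SID applies, adding Dept, SID. So (Advisor, Major)⁺ = {Dept, Advisor, Major, SID}.
This closure contains every attribute of Student1, so Student1 ∩ Student2 → Student1. The join is lossless.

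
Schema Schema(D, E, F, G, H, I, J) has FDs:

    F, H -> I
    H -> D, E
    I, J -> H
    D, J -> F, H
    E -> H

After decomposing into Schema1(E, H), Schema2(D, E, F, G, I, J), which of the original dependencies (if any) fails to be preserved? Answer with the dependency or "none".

F, H → I: restricted closure across fragments reaches I.
H → D, E: restricted closure across fragments reaches D, E.
I, J → H: restricted closure across fragments reaches H.
D, J → F, H: restricted closure across fragments reaches F, H.
E → H lies within Schema1.
Every dependency is enforceable on the fragments, so the decomposition is dependency-preserving.

none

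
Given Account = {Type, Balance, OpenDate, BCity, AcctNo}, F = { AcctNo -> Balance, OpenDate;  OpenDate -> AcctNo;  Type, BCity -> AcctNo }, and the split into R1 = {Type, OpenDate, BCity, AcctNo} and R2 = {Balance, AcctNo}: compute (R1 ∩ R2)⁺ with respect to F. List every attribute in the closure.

R1 ∩ R2 = {AcctNo}.
AcctNo → Balance, OpenDate applies, adding Balance, OpenDate
Closure: {Balance, OpenDate, AcctNo}.

Balance, OpenDate, AcctNo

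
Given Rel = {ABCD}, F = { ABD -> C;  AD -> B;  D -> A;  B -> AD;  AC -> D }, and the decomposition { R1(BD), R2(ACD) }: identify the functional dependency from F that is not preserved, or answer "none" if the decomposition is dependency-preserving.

ABD → C: restricted closure across fragments reaches C.
AD → B: restricted closure across fragments reaches B.
D → A lies within R2.
B → AD: restricted closure across fragments reaches AD.
AC → D lies within R2.
Every dependency is enforceable on the fragments, so the decomposition is dependency-preserving.

none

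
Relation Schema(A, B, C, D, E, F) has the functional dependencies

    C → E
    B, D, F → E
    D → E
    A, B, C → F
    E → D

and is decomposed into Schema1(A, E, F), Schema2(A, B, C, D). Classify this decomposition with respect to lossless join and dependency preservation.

Lossless test: (A)⁺ = {A}, which is a superkey of neither fragment — lossy.
Dependency preservation: the restricted closure of {C} across the fragments never reaches {E}, so C → E cannot be enforced without a join — not preserved.

lossy and not dependency-preserving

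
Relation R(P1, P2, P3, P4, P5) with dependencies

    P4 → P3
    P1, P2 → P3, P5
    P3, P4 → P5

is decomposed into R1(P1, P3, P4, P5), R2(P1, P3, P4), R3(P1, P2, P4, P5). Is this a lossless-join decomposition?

Yes

Chase test. Columns are P1, P2, P3, P4, P5; row i has aⱼ where attribute j ∈ Ri, else bᵢⱼ.
Initial tableau (one row per fragment):
  row 1: a1 b12 a3 a4 a5
  row 2: a1 b22 a3 a4 b25
  row 3: a1 a2 b33 a4 a5
Rows 1 and 3 agree on P4; apply P4→P3 and equate their P3 entries.
Rows 1 and 2 agree on P3, P4; apply P3, P4→P5 and equate their P5 entries.
Row 3 is now all distinguished symbols — the join is lossless.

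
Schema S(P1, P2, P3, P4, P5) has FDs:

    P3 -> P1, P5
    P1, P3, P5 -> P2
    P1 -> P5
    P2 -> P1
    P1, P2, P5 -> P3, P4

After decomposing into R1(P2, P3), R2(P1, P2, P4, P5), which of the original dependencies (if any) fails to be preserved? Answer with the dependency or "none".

none

P3 → P1, P5: restricted closure across fragments reaches P1, P5.
P1, P3, P5 → P2: restricted closure across fragments reaches P2.
P1 → P5 lies within R2.
P2 → P1 lies within R2.
P1, P2, P5 → P3, P4: restricted closure across fragments reaches P3, P4.
Every dependency is enforceable on the fragments, so the decomposition is dependency-preserving.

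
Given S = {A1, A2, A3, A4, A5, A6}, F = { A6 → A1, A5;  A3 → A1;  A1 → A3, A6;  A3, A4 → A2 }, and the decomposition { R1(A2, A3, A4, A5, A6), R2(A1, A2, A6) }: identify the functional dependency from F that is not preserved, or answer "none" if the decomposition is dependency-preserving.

none

A6 → A1, A5: restricted closure across fragments reaches A1, A5.
A3 → A1: restricted closure across fragments reaches A1.
A1 → A3, A6: restricted closure across fragments reaches A3, A6.
A3, A4 → A2 lies within R1.
Every dependency is enforceable on the fragments, so the decomposition is dependency-preserving.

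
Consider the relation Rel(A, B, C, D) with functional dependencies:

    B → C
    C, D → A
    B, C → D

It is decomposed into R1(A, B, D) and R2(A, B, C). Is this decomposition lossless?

Common attributes: R1 ∩ R2 = {A, B}.
Closure of {A, B}: B → C applies, adding C; B, C → D applies, adding D. So (A, B)⁺ = {A, B, C, D}.
This closure contains every attribute of R1, so R1 ∩ R2 → R1. The join is lossless.

Yes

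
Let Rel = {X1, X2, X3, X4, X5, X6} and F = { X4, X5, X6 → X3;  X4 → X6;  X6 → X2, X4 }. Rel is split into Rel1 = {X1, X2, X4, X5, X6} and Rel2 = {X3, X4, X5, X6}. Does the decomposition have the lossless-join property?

Yes

Common attributes: Rel1 ∩ Rel2 = {X4, X5, X6}.
Closure of {X4, X5, X6}: X4, X5, X6 → X3 applies, adding X3; X6 → X2, X4 applies, adding X2. So (X4, X5, X6)⁺ = {X2, X3, X4, X5, X6}.
This closure contains every attribute of Rel2, so Rel1 ∩ Rel2 → Rel2. The join is lossless.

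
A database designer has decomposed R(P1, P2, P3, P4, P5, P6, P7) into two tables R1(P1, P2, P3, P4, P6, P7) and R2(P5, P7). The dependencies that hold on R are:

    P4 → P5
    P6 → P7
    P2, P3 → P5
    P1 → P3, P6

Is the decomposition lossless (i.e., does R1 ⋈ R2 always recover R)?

Common attributes: R1 ∩ R2 = {P7}.
No dependency enlarges {P7}, so (P7)⁺ = {P7}.
The closure contains neither all of R1 = {P1, P2, P3, P4, P6, P7} nor all of R2 = {P5, P7}, so the common attributes are not a superkey of either fragment. The join is lossy.

No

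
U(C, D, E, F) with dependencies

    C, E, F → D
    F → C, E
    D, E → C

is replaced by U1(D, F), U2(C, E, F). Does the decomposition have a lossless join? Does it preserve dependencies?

lossless but not dependency-preserving

Lossless test: (F)⁺ = {C, D, E, F}, which contains all of one fragment — lossless.
Dependency preservation: the restricted closure of {D, E} across the fragments never reaches {C}, so D, E → C cannot be enforced without a join — not preserved.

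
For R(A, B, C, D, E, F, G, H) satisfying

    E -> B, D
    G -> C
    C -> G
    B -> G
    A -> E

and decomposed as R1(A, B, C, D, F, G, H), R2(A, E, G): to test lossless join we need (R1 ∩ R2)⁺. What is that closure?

R1 ∩ R2 = {A, G}.
G → C applies, adding C
A → E applies, adding E
E → B, D applies, adding B, D
Closure: {A, B, C, D, E, G}.

A, B, C, D, E, G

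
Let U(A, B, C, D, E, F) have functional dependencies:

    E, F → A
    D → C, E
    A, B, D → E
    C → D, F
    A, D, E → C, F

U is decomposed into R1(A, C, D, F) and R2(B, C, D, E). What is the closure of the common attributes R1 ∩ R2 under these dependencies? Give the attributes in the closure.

A, C, D, E, F

R1 ∩ R2 = {C, D}.
D → C, E applies, adding E
C → D, F applies, adding F
E, F → A applies, adding A
Closure: {A, C, D, E, F}.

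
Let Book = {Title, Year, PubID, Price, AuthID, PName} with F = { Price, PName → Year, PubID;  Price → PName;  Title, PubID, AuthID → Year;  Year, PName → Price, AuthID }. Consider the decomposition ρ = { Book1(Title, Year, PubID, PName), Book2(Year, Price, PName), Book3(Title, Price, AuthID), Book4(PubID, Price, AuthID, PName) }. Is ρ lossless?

Chase test. Columns are Title, Year, PubID, Price, AuthID, PName; row i has aⱼ where attribute j ∈ Booki, else bᵢⱼ.
Initial tableau (one row per fragment):
  row 1: a1 a2 a3 b14 b15 a6
  row 2: b21 a2 b23 a4 b25 a6
  row 3: a1 b32 b33 a4 a5 b36
  row 4: b41 b42 a3 a4 a5 a6
Rows 2 and 4 agree on Price, PName; apply Price, PName→Year, PubID and equate their Year, PubID entries.
Rows 2 and 3 agree on Price; apply Price→PName and equate their PName entries.
Rows 1 and 2 agree on Year, PName; apply Year, PName→Price, AuthID and equate their Price, AuthID entries.
Rows 1 and 4 agree on Year, PName; apply Year, PName→Price, AuthID and equate their Price, AuthID entries.
Rows 1 and 3 agree on Price, PName; apply Price, PName→Year, PubID and equate their Year, PubID entries.
Row 1 is now all distinguished symbols — the join is lossless.

Yes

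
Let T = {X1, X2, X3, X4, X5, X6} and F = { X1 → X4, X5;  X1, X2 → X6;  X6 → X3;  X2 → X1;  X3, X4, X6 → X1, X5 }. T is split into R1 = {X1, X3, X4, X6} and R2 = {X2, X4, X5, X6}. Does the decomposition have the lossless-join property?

Yes

Common attributes: R1 ∩ R2 = {X4, X6}.
Closure of {X4, X6}: X6 → X3 applies, adding X3; X3, X4, X6 → X1, X5 applies, adding X1, X5. So (X4, X6)⁺ = {X1, X3, X4, X5, X6}.
This closure contains every attribute of R1, so R1 ∩ R2 → R1. The join is lossless.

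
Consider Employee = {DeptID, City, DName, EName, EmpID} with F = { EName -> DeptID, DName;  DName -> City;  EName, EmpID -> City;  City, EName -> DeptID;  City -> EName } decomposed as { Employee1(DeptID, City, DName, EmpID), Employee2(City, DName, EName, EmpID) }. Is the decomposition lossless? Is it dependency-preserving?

lossless and dependency-preserving

Lossless test: (City, DName, EmpID)⁺ = {DeptID, City, DName, EName, EmpID}, which contains all of one fragment — lossless.
Dependency preservation: EName → DeptID, DName; City, EName → DeptID are not contained in any single fragment, but the restricted closure of each left-hand side across the fragments still reaches the right-hand side; the remaining FDs each lie inside some fragment. All dependencies are preserved.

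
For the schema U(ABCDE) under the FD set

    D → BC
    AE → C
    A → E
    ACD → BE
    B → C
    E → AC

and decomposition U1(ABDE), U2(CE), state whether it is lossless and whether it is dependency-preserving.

Lossless test: (E)⁺ = {ACE}, which contains all of one fragment — lossless.
Dependency preservation: the restricted closure of {D} across the fragments never reaches {BC}, so D → BC cannot be enforced without a join — not preserved.

lossless but not dependency-preserving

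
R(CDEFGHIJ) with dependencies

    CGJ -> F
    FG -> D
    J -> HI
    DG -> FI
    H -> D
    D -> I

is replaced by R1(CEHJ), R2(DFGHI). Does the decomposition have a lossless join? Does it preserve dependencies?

lossy but dependency-preserving

Lossless test: (H)⁺ = {DHI}, which is a superkey of neither fragment — lossy.
Dependency preservation: CGJ → F; J → HI are not contained in any single fragment, but the restricted closure of each left-hand side across the fragments still reaches the right-hand side; the remaining FDs each lie inside some fragment. All dependencies are preserved.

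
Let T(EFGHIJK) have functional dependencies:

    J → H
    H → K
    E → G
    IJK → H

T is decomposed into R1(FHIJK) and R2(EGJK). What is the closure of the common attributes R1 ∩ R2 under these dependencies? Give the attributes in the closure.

R1 ∩ R2 = {JK}.
J → H applies, adding H
Closure: {HJK}.

HJK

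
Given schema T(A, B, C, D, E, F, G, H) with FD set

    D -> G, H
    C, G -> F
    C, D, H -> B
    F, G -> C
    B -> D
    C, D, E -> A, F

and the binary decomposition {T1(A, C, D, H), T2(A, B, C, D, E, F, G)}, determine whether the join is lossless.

Common attributes: T1 ∩ T2 = {A, C, D}.
Closure of {A, C, D}: D → G, H applies, adding G, H; C, G → F applies, adding F; C, D, H → B applies, adding B. So (A, C, D)⁺ = {A, B, C, D, F, G, H}.
This closure contains every attribute of T1, so T1 ∩ T2 → T1. The join is lossless.

Yes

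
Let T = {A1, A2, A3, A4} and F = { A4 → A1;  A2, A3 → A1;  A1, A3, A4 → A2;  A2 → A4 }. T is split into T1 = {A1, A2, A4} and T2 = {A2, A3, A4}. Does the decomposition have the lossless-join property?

Common attributes: T1 ∩ T2 = {A2, A4}.
Closure of {A2, A4}: A4 → A1 applies, adding A1. So (A2, A4)⁺ = {A1, A2, A4}.
This closure contains every attribute of T1, so T1 ∩ T2 → T1. The join is lossless.

Yes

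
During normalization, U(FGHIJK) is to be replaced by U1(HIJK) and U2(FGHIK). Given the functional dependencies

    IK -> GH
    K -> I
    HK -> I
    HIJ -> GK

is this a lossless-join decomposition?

Common attributes: U1 ∩ U2 = {HIK}.
Closure of {HIK}: IK → GH applies, adding G. So (HIK)⁺ = {GHIK}.
The closure contains neither all of U1 = {HIJK} nor all of U2 = {FGHIK}, so the common attributes are not a superkey of either fragment. The join is lossy.

No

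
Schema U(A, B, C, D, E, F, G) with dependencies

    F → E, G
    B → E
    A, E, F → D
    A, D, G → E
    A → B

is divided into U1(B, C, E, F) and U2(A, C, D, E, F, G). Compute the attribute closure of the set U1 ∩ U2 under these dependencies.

U1 ∩ U2 = {C, E, F}.
F → E, G applies, adding G
Closure: {C, E, F, G}.

C, E, F, G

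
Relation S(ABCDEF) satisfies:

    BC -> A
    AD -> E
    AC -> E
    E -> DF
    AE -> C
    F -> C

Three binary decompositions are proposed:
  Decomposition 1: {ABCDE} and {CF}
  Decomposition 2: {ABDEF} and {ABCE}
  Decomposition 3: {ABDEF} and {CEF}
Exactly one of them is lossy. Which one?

Decomposition 1

Decomposition 1: common = {C}, closure = {C} → lossy.
Decomposition 2: common = {ABE}, closure = {ABCDEF} → lossless.
Decomposition 3: common = {EF}, closure = {CDEF} → lossless.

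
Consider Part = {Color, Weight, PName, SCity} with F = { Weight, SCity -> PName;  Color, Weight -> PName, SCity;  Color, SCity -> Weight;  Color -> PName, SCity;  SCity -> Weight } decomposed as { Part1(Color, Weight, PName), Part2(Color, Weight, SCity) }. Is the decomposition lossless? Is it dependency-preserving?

lossless but not dependency-preserving

Lossless test: (Color, Weight)⁺ = {Color, Weight, PName, SCity}, which contains all of one fragment — lossless.
Dependency preservation: the restricted closure of {Weight, SCity} across the fragments never reaches {PName}, so Weight, SCity → PName cannot be enforced without a join — not preserved.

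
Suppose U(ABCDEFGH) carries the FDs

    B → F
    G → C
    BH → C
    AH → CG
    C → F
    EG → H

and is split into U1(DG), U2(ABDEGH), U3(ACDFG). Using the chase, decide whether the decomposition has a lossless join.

Yes

Chase test. Columns are ABCDEFGH; row i has aⱼ where attribute j ∈ Ui, else bᵢⱼ.
Initial tableau (one row per fragment):
  row 1: b11 b12 b13 a4 b15 b16 a7 b18
  row 2: a1 a2 b23 a4 a5 b26 a7 a8
  row 3: a1 b32 a3 a4 b35 a6 a7 b38
Rows 1 and 2 agree on G; apply G→C and equate their C entries.
Rows 1 and 3 agree on G; apply G→C and equate their C entries.
Rows 1 and 2 agree on C; apply C→F and equate their F entries.
Rows 1 and 3 agree on C; apply C→F and equate their F entries.
Row 2 is now all distinguished symbols — the join is lossless.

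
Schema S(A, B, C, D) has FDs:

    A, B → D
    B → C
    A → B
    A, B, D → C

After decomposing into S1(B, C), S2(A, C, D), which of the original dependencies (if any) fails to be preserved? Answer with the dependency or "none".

A → B

Check A → B: no single fragment contains all of {A, B}, and the restricted closure of {A} across the fragments never reaches {B}.
A, B → D is preserved.
B → C is preserved.
A, B, D → C is preserved.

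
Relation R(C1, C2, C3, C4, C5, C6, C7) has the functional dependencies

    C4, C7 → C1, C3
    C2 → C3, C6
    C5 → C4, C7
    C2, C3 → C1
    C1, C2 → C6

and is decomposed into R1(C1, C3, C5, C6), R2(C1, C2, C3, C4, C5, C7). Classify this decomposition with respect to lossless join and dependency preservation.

lossy and not dependency-preserving

Lossless test: (C1, C3, C5)⁺ = {C1, C3, C4, C5, C7}, which is a superkey of neither fragment — lossy.
Dependency preservation: the restricted closure of {C2} across the fragments never reaches {C3, C6}, so C2 → C3, C6 cannot be enforced without a join — not preserved.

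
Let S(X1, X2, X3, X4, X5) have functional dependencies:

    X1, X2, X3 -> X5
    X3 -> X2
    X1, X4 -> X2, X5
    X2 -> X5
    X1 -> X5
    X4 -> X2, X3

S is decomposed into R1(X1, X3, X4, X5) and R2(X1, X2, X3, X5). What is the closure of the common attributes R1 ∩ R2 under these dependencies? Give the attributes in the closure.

X1, X2, X3, X5

R1 ∩ R2 = {X1, X3, X5}.
X3 → X2 applies, adding X2
Closure: {X1, X2, X3, X5}.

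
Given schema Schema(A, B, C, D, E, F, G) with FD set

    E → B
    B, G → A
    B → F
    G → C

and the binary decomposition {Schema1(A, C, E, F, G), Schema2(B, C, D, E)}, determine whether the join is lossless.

Common attributes: Schema1 ∩ Schema2 = {C, E}.
Closure of {C, E}: E → B applies, adding B; B → F applies, adding F. So (C, E)⁺ = {B, C, E, F}.
The closure contains neither all of Schema1 = {A, C, E, F, G} nor all of Schema2 = {B, C, D, E}, so the common attributes are not a superkey of either fragment. The join is lossy.

No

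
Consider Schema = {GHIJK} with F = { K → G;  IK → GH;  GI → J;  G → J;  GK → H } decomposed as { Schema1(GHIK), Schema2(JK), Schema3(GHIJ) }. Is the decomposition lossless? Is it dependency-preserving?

lossless and dependency-preserving

Lossless test (chase): Rows 1 and 2 agree on K; apply K→G and equate their G entries. Rows 1 and 3 agree on GI; apply GI→J and equate their J entries. Rows 1 and 2 agree on GK; apply GK→H and equate their H entries. Row 1 is now all distinguished symbols — the join is lossless.
Dependency preservation: every FD's attributes lie within a single fragment, so each can be enforced locally — preserved.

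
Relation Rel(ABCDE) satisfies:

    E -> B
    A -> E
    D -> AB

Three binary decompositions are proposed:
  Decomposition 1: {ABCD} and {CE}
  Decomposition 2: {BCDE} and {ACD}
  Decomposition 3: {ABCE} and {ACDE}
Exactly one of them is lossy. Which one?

Decomposition 1: common = {C}, closure = {C} → lossy.
Decomposition 2: common = {CD}, closure = {ABCDE} → lossless.
Decomposition 3: common = {ACE}, closure = {ABCE} → lossless.

Decomposition 1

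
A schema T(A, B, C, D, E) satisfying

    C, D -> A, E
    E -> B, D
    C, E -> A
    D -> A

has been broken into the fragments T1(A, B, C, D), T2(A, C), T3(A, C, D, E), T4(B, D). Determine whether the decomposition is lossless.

Yes

Chase test. Columns are A, B, C, D, E; row i has aⱼ where attribute j ∈ Ti, else bᵢⱼ.
Initial tableau (one row per fragment):
  row 1: a1 a2 a3 a4 b15
  row 2: a1 b22 a3 b24 b25
  row 3: a1 b32 a3 a4 a5
  row 4: b41 a2 b43 a4 b45
Rows 1 and 3 agree on C, D; apply C, D→A, E and equate their A, E entries.
Rows 1 and 3 agree on E; apply E→B, D and equate their B, D entries.
Rows 1 and 4 agree on D; apply D→A and equate their A entries.
Row 1 is now all distinguished symbols — the join is lossless.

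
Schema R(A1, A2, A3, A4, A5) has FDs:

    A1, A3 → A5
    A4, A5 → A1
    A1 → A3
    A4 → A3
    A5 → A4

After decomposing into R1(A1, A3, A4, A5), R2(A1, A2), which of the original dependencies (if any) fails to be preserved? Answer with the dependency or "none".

none

A1, A3 → A5 lies within R1.
A4, A5 → A1 lies within R1.
A1 → A3 lies within R1.
A4 → A3 lies within R1.
A5 → A4 lies within R1.
Every dependency is enforceable on the fragments, so the decomposition is dependency-preserving.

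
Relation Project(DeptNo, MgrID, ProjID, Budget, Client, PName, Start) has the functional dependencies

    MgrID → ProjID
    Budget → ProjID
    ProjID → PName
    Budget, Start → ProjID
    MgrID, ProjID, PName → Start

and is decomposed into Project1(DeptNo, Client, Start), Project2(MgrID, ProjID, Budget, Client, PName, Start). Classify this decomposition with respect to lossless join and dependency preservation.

Lossless test: (Client, Start)⁺ = {Client, Start}, which is a superkey of neither fragment — lossy.
Dependency preservation: every FD's attributes lie within a single fragment, so each can be enforced locally — preserved.

lossy but dependency-preserving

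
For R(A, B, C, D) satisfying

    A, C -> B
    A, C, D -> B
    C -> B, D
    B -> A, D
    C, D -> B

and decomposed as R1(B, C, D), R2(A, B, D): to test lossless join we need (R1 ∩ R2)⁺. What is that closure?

A, B, D

R1 ∩ R2 = {B, D}.
B → A, D applies, adding A
Closure: {A, B, D}.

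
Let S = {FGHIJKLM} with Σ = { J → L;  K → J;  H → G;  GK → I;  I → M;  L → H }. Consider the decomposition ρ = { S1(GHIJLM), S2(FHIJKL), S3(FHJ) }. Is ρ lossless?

Chase test. Columns are FGHIJKLM; row i has aⱼ where attribute j ∈ Si, else bᵢⱼ.
Initial tableau (one row per fragment):
  row 1: b11 a2 a3 a4 a5 b16 a7 a8
  row 2: a1 b22 a3 a4 a5 a6 a7 b28
  row 3: a1 b32 a3 b34 a5 b36 b37 b38
Rows 1 and 3 agree on J; apply J→L and equate their L entries.
Rows 1 and 2 agree on H; apply H→G and equate their G entries.
Rows 1 and 3 agree on H; apply H→G and equate their G entries.
Rows 1 and 2 agree on I; apply I→M and equate their M entries.
Row 2 is now all distinguished symbols — the join is lossless.

Yes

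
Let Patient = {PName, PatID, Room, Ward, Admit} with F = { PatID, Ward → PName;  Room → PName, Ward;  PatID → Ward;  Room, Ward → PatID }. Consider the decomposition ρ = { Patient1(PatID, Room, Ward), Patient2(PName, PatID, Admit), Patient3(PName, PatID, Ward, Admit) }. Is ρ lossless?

Chase test. Columns are PName, PatID, Room, Ward, Admit; row i has aⱼ where attribute j ∈ Patienti, else bᵢⱼ.
Initial tableau (one row per fragment):
  row 1: b11 a2 a3 a4 b15
  row 2: a1 a2 b23 b24 a5
  row 3: a1 a2 b33 a4 a5
Rows 1 and 3 agree on PatID, Ward; apply PatID, Ward→PName and equate their PName entries.
Rows 1 and 2 agree on PatID; apply PatID→Ward and equate their Ward entries.
No row becomes fully distinguished — the join is lossy.

No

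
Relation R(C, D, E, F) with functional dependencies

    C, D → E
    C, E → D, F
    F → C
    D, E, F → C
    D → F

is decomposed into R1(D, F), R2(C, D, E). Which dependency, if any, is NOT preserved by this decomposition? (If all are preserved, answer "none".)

F → C

Check F → C: no single fragment contains all of {C, F}, and the restricted closure of {F} across the fragments never reaches {C}.
C, D → E is preserved.
C, E → D, F is preserved.
D, E, F → C is preserved.
D → F is preserved.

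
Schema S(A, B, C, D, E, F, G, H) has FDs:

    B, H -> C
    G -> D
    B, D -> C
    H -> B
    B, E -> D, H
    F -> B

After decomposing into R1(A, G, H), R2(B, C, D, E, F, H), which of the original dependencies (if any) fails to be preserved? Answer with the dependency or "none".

Check G → D: no single fragment contains all of {D, G}, and the restricted closure of {G} across the fragments never reaches {D}.
B, H → C is preserved.
B, D → C is preserved.
H → B is preserved.
B, E → D, H is preserved.
F → B is preserved.

G -> D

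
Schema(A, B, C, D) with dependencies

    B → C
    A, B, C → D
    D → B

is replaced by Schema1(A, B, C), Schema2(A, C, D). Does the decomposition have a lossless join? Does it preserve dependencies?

Lossless test: (A, C)⁺ = {A, C}, which is a superkey of neither fragment — lossy.
Dependency preservation: the restricted closure of {A, B, C} across the fragments never reaches {D}, so A, B, C → D cannot be enforced without a join — not preserved.

lossy and not dependency-preserving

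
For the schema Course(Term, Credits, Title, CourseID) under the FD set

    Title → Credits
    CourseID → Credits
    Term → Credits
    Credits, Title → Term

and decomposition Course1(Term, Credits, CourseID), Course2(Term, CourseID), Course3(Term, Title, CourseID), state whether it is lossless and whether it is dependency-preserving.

Lossless test (chase): Rows 1 and 2 agree on CourseID; apply CourseID→Credits and equate their Credits entries. Rows 1 and 3 agree on CourseID; apply CourseID→Credits and equate their Credits entries. Row 3 is now all distinguished symbols — the join is lossless.
Dependency preservation: Title → Credits; Credits, Title → Term are not contained in any single fragment, but the restricted closure of each left-hand side across the fragments still reaches the right-hand side; the remaining FDs each lie inside some fragment. All dependencies are preserved.

lossless and dependency-preserving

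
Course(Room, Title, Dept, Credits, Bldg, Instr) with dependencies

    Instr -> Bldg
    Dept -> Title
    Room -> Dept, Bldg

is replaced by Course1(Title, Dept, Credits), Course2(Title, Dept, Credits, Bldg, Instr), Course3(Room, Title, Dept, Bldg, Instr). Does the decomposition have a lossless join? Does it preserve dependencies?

Lossless test (chase): applying each FD to every pair of rows produces no changes in the tableau, so no row becomes fully distinguished — the join is lossy.
Dependency preservation: every FD's attributes lie within a single fragment, so each can be enforced locally — preserved.

lossy but dependency-preserving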